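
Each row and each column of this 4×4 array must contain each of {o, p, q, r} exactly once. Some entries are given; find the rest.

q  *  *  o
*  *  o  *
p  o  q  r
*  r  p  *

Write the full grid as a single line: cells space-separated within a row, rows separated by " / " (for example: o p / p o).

q p r o / r q o p / p o q r / o r p q

Cell (r1,c2): row 1 has {o,q}; column 2 has {o,r} → p.
Cell (r1,c3): row 1 has {o,p,q}; column 3 has {o,p,q} → r.
Cell (r2,c1): row 2 has {o}; column 1 has {p,q} → r.
Cell (r2,c2): row 2 has {o,r}; column 2 has {o,p,r} → q.
Cell (r2,c4): row 2 has {o,q,r}; column 4 has {o,r} → p.
Cell (r4,c1): row 4 has {p,r}; column 1 has {p,q,r} → o.
Cell (r4,c4): row 4 has {o,p,r}; column 4 has {o,p,r} → q.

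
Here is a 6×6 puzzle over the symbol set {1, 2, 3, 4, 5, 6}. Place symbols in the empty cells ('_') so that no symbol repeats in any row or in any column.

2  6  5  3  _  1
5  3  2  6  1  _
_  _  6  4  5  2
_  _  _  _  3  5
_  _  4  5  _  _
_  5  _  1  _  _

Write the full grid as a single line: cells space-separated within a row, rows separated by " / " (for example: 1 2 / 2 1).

Cell (r1,c5): row 1 has {1,2,3,5,6}; column 5 has {1,3,5} → 4.
Cell (r2,c6): row 2 has {1,2,3,5,6}; column 6 has {1,2,5} → 4.
Cell (r3,c2): row 3 has {2,4,5,6}; column 2 has {3,5,6} → 1.
Cell (r4,c3): row 4 has {3,5}; column 3 has {2,4,5,6} → 1.
Cell (r4,c4): row 4 has {1,3,5}; column 4 has {1,3,4,5,6} → 2.
Cell (r5,c2): row 5 has {4,5}; column 2 has {1,3,5,6} → 2.
Cell (r5,c5): row 5 has {2,4,5}; column 5 has {1,3,4,5} → 6.
Cell (r5,c6): row 5 has {2,4,5,6}; column 6 has {1,2,4,5} → 3.
Cell (r6,c3): row 6 has {1,5}; column 3 has {1,2,4,5,6} → 3.
Cell (r6,c5): row 6 has {1,3,5}; column 5 has {1,3,4,5,6} → 2.
Cell (r6,c6): row 6 has {1,2,3,5}; column 6 has {1,2,3,4,5} → 6.
Cell (r3,c1): row 3 has {1,2,4,5,6}; column 1 has {2,5} → 3.
Cell (r4,c2): row 4 has {1,2,3,5}; column 2 has {1,2,3,5,6} → 4.
Cell (r5,c1): row 5 has {2,3,4,5,6}; column 1 has {2,3,5} → 1.
Cell (r6,c1): row 6 has {1,2,3,5,6}; column 1 has {1,2,3,5} → 4.
Cell (r4,c1): row 4 has {1,2,3,4,5}; column 1 has {1,2,3,4,5} → 6.

2 6 5 3 4 1 / 5 3 2 6 1 4 / 3 1 6 4 5 2 / 6 4 1 2 3 5 / 1 2 4 5 6 3 / 4 5 3 1 2 6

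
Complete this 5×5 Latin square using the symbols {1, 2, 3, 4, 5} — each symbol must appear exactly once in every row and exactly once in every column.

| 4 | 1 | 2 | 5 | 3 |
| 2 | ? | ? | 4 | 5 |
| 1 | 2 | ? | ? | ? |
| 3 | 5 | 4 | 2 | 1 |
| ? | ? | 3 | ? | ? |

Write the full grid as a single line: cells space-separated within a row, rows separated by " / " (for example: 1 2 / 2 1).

(r2,c2) = 3
(r2,c3) = 1
(r3,c3) = 5
(r3,c4) = 3
(r3,c5) = 4
(r5,c1) = 5
(r5,c2) = 4
(r5,c4) = 1
(r5,c5) = 2

4 1 2 5 3 / 2 3 1 4 5 / 1 2 5 3 4 / 3 5 4 2 1 / 5 4 3 1 2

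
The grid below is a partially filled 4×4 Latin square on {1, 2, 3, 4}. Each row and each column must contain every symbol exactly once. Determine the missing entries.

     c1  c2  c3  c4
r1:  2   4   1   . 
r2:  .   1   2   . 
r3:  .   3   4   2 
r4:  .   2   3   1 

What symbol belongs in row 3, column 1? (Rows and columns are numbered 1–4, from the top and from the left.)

1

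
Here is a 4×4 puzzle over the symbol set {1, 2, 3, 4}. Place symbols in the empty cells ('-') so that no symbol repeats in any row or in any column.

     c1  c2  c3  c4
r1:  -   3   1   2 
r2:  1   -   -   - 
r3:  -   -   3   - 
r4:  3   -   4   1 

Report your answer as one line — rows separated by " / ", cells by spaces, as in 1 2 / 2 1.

4 3 1 2 / 1 4 2 3 / 2 1 3 4 / 3 2 4 1

(r1,c1): row 1 has {1,2,3}; column 1 has {1,3}, so it must be 4.
(r2,c3): row 2 has {1}; column 3 has {1,3,4}, so it must be 2.
(r3,c1): row 3 has {3}; column 1 has {1,3,4}, so it must be 2.
(r3,c4): row 3 has {2,3}; column 4 has {1,2}, so it must be 4.
(r4,c2): row 4 has {1,3,4}; column 2 has {3}, so it must be 2.
(r2,c2): row 2 has {1,2}; column 2 has {2,3}, so it must be 4.
(r2,c4): row 2 has {1,2,4}; column 4 has {1,2,4}, so it must be 3.
(r3,c2): row 3 has {2,3,4}; column 2 has {2,3,4}, so it must be 1.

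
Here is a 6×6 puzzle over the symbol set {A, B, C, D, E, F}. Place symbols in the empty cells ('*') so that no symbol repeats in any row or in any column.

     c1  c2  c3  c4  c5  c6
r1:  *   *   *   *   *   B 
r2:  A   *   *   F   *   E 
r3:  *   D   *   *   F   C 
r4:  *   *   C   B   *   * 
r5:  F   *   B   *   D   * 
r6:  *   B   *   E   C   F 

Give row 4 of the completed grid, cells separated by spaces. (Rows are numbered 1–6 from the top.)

E F C B A D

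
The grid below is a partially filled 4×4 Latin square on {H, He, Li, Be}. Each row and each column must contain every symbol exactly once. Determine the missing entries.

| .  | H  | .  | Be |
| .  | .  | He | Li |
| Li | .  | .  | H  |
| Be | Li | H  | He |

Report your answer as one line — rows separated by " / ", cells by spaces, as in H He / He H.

(r1,c1): row 1 has {H,Be}; column 1 has {Li,Be}, so it must be He.
(r1,c3): row 1 has {H,He,Be}; column 3 has {H,He}, so it must be Li.
(r2,c1): row 2 has {He,Li}; column 1 has {He,Li,Be}, so it must be H.
(r2,c2): row 2 has {H,He,Li}; column 2 has {H,Li}, so it must be Be.
(r3,c2): row 3 has {H,Li}; column 2 has {H,Li,Be}, so it must be He.
(r3,c3): row 3 has {H,He,Li}; column 3 has {H,He,Li}, so it must be Be.

He H Li Be / H Be He Li / Li He Be H / Be Li H He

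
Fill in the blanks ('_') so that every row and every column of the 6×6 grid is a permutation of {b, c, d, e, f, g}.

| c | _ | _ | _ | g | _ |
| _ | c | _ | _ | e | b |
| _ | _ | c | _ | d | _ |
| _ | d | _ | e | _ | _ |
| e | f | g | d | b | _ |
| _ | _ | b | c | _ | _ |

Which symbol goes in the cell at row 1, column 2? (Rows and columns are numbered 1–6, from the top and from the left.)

row 4 has {d,e}; column 3 has {b,c,g} — only f is left for (r4,c3).
row 4 has {d,e,f}; column 5 has {b,d,e,g} — only c is left for (r4,c5).
row 4 has {c,d,e,f}; column 6 has {b} — only g is left for (r4,c6).
row 5 has {b,d,e,f,g}; column 6 has {b,g} — only c is left for (r5,c6).
row 6 has {b,c}; column 5 has {b,c,d,e,g} — only f is left for (r6,c5).
row 2 has {b,c,e}; column 3 has {b,c,f,g} — only d is left for (r2,c3).
row 4 has {c,d,e,f,g}; column 1 has {c,e} — only b is left for (r4,c1).
row 1 has {c,g}; column 3 has {b,c,d,f,g} — only e is left for (r1,c3).
row 1 has {c,e,g}; column 2 has {c,d,f} — only b is left for (r1,c2).

b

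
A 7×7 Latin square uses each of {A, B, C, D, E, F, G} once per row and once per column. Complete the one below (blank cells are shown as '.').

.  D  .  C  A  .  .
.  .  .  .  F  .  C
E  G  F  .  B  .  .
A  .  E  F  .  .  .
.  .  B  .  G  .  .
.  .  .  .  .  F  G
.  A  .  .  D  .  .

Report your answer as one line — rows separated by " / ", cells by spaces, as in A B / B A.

F D G C A E B / B E D G F A C / E G F D B C A / A B E F C G D / C F B A G D E / D C A B E F G / G A C E D B F

At row 1, column 3: row 1 has {A,C,D}; column 3 has {B,E,F}; that leaves G.
At row 4, column 5: row 4 has {A,E,F}; column 5 has {A,B,D,F,G}; that leaves C.
At row 6, column 5: row 6 has {F,G}; column 5 has {A,B,C,D,F,G}; that leaves E.
At row 7, column 3: row 7 has {A,D}; column 3 has {B,E,F,G}; that leaves C.
At row 4, column 2: row 4 has {A,C,E,F}; column 2 has {A,D,G}; that leaves B.
At row 4, column 7: row 4 has {A,B,C,E,F}; column 7 has {C,G}; that leaves D.
At row 6, column 2: row 6 has {E,F,G}; column 2 has {A,B,D,G}; that leaves C.
At row 2, column 2: row 2 has {C,F}; column 2 has {A,B,C,D,G}; that leaves E.
At row 3, column 7: row 3 has {B,E,F,G}; column 7 has {C,D,G}; that leaves A.
At row 4, column 6: row 4 has {A,B,C,D,E,F}; column 6 has {F}; that leaves G.
At row 5, column 2: row 5 has {B,G}; column 2 has {A,B,C,D,E,G}; that leaves F.
At row 5, column 7: row 5 has {B,F,G}; column 7 has {A,C,D,G}; that leaves E.
At row 3, column 4: row 3 has {A,B,E,F,G}; column 4 has {C,F}; that leaves D.
At row 3, column 6: row 3 has {A,B,D,E,F,G}; column 6 has {F,G}; that leaves C.
At row 5, column 4: row 5 has {B,E,F,G}; column 4 has {C,D,F}; that leaves A.
At row 5, column 6: row 5 has {A,B,E,F,G}; column 6 has {C,F,G}; that leaves D.
At row 6, column 4: row 6 has {C,E,F,G}; column 4 has {A,C,D,F}; that leaves B.
At row 2, column 4: row 2 has {C,E,F}; column 4 has {A,B,C,D,F}; that leaves G.
At row 5, column 1: row 5 has {A,B,D,E,F,G}; column 1 has {A,E}; that leaves C.
At row 6, column 1: row 6 has {B,C,E,F,G}; column 1 has {A,C,E}; that leaves D.
At row 6, column 3: row 6 has {B,C,D,E,F,G}; column 3 has {B,C,E,F,G}; that leaves A.
At row 7, column 4: row 7 has {A,C,D}; column 4 has {A,B,C,D,F,G}; that leaves E.
At row 7, column 6: row 7 has {A,C,D,E}; column 6 has {C,D,F,G}; that leaves B.
At row 7, column 7: row 7 has {A,B,C,D,E}; column 7 has {A,C,D,E,G}; that leaves F.
At row 1, column 6: row 1 has {A,C,D,G}; column 6 has {B,C,D,F,G}; that leaves E.
At row 1, column 7: row 1 has {A,C,D,E,G}; column 7 has {A,C,D,E,F,G}; that leaves B.
At row 2, column 1: row 2 has {C,E,F,G}; column 1 has {A,C,D,E}; that leaves B.
At row 2, column 3: row 2 has {B,C,E,F,G}; column 3 has {A,B,C,E,F,G}; that leaves D.
At row 2, column 6: row 2 has {B,C,D,E,F,G}; column 6 has {B,C,D,E,F,G}; that leaves A.
At row 7, column 1: row 7 has {A,B,C,D,E,F}; column 1 has {A,B,C,D,E}; that leaves G.
At row 1, column 1: row 1 has {A,B,C,D,E,G}; column 1 has {A,B,C,D,E,G}; that leaves F.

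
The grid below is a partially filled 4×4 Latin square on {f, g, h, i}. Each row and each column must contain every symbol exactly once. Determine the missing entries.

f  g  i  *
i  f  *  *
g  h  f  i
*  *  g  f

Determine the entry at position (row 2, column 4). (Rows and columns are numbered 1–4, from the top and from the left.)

At row 1, column 4: row 1 has {f,g,i}; column 4 has {f,i}; that leaves h.
At row 2, column 3: row 2 has {f,i}; column 3 has {f,g,i}; that leaves h.
At row 2, column 4: row 2 has {f,h,i}; column 4 has {f,h,i}; that leaves g.

g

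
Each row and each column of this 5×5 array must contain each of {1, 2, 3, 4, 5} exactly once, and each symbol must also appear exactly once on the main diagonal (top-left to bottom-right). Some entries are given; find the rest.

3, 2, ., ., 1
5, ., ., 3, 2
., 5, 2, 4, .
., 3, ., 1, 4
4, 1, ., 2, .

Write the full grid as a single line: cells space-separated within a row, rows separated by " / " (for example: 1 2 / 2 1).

3 2 4 5 1 / 5 4 1 3 2 / 1 5 2 4 3 / 2 3 5 1 4 / 4 1 3 2 5

(r1,c4): row 1 has {1,2,3}; column 4 has {1,2,3,4}, so it must be 5.
(r2,c2): row 2 has {2,3,5}; column 2 has {1,2,3,5}; the diagonal has {1,2,3}, so it must be 4.
(r2,c3): row 2 has {2,3,4,5}; column 3 has {2}, so it must be 1.
(r3,c1): row 3 has {2,4,5}; column 1 has {3,4,5}, so it must be 1.
(r3,c5): row 3 has {1,2,4,5}; column 5 has {1,2,4}, so it must be 3.
(r4,c1): row 4 has {1,3,4}; column 1 has {1,3,4,5}, so it must be 2.
(r4,c3): row 4 has {1,2,3,4}; column 3 has {1,2}, so it must be 5.
(r5,c3): row 5 has {1,2,4}; column 3 has {1,2,5}, so it must be 3.
(r5,c5): row 5 has {1,2,3,4}; column 5 has {1,2,3,4}; the diagonal has {1,2,3,4}, so it must be 5.
(r1,c3): row 1 has {1,2,3,5}; column 3 has {1,2,3,5}, so it must be 4.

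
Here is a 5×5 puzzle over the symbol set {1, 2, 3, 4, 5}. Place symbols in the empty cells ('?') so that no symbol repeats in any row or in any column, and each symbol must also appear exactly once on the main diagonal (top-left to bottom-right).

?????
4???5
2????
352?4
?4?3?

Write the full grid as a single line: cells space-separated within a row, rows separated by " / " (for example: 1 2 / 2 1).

(r4,c4): row 4 has {2,3,4,5}; column 4 has {3}; the diagonal is empty so far, so it must be 1.
(r5,c5): row 5 has {3,4}; column 5 has {4,5}; the diagonal has {1}, so it must be 2.
(r1,c1): row 1 is empty so far; column 1 has {2,3,4}; the diagonal has {1,2}, so it must be 5.
(r2,c2): row 2 has {4,5}; column 2 has {4,5}; the diagonal has {1,2,5}, so it must be 3.
(r2,c3): row 2 has {3,4,5}; column 3 has {2}, so it must be 1.
(r2,c4): row 2 has {1,3,4,5}; column 4 has {1,3}, so it must be 2.
(r3,c2): row 3 has {2}; column 2 has {3,4,5}, so it must be 1.
(r3,c3): row 3 has {1,2}; column 3 has {1,2}; the diagonal has {1,2,3,5}, so it must be 4.
(r3,c4): row 3 has {1,2,4}; column 4 has {1,2,3}, so it must be 5.
(r3,c5): row 3 has {1,2,4,5}; column 5 has {2,4,5}, so it must be 3.
(r5,c1): row 5 has {2,3,4}; column 1 has {2,3,4,5}, so it must be 1.
(r5,c3): row 5 has {1,2,3,4}; column 3 has {1,2,4}, so it must be 5.
(r1,c2): row 1 has {5}; column 2 has {1,3,4,5}, so it must be 2.
(r1,c3): row 1 has {2,5}; column 3 has {1,2,4,5}, so it must be 3.
(r1,c4): row 1 has {2,3,5}; column 4 has {1,2,3,5}, so it must be 4.
(r1,c5): row 1 has {2,3,4,5}; column 5 has {2,3,4,5}, so it must be 1.

5 2 3 4 1 / 4 3 1 2 5 / 2 1 4 5 3 / 3 5 2 1 4 / 1 4 5 3 2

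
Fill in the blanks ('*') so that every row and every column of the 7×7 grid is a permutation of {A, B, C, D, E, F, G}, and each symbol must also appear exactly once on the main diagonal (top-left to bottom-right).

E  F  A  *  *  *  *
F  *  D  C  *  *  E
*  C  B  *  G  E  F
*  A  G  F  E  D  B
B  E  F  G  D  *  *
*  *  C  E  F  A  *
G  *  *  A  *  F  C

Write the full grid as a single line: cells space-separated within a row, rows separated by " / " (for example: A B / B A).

At row 2, column 2: row 2 has {C,D,E,F}; column 2 has {A,C,E,F}; the diagonal has {A,B,C,D,E,F}; that leaves G.
At row 2, column 6: row 2 has {C,D,E,F,G}; column 6 has {A,D,E,F}; that leaves B.
At row 3, column 4: row 3 has {B,C,E,F,G}; column 4 has {A,C,E,F,G}; that leaves D.
At row 4, column 1: row 4 has {A,B,D,E,F,G}; column 1 has {B,E,F,G}; that leaves C.
At row 5, column 6: row 5 has {B,D,E,F,G}; column 6 has {A,B,D,E,F}; that leaves C.
At row 5, column 7: row 5 has {B,C,D,E,F,G}; column 7 has {B,C,E,F}; that leaves A.
At row 6, column 1: row 6 has {A,C,E,F}; column 1 has {B,C,E,F,G}; that leaves D.
At row 6, column 2: row 6 has {A,C,D,E,F}; column 2 has {A,C,E,F,G}; that leaves B.
At row 6, column 7: row 6 has {A,B,C,D,E,F}; column 7 has {A,B,C,E,F}; that leaves G.
At row 7, column 2: row 7 has {A,C,F,G}; column 2 has {A,B,C,E,F,G}; that leaves D.
At row 7, column 3: row 7 has {A,C,D,F,G}; column 3 has {A,B,C,D,F,G}; that leaves E.
At row 7, column 5: row 7 has {A,C,D,E,F,G}; column 5 has {D,E,F,G}; that leaves B.
At row 1, column 4: row 1 has {A,E,F}; column 4 has {A,C,D,E,F,G}; that leaves B.
At row 1, column 5: row 1 has {A,B,E,F}; column 5 has {B,D,E,F,G}; that leaves C.
At row 1, column 6: row 1 has {A,B,C,E,F}; column 6 has {A,B,C,D,E,F}; that leaves G.
At row 1, column 7: row 1 has {A,B,C,E,F,G}; column 7 has {A,B,C,E,F,G}; that leaves D.
At row 2, column 5: row 2 has {B,C,D,E,F,G}; column 5 has {B,C,D,E,F,G}; that leaves A.
At row 3, column 1: row 3 has {B,C,D,E,F,G}; column 1 has {B,C,D,E,F,G}; that leaves A.

E F A B C G D / F G D C A B E / A C B D G E F / C A G F E D B / B E F G D C A / D B C E F A G / G D E A B F C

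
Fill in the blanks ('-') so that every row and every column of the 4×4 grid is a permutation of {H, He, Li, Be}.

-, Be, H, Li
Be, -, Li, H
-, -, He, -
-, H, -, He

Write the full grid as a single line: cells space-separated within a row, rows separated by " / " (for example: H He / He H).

He Be H Li / Be He Li H / H Li He Be / Li H Be He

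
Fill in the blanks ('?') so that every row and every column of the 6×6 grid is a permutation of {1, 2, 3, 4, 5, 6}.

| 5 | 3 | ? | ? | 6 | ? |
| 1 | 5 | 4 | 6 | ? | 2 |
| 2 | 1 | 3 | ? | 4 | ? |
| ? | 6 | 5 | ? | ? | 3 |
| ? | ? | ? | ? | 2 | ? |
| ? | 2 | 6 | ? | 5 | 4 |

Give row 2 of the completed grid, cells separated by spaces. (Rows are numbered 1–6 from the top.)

1 5 4 6 3 2

(r1,c6) = 1
(r2,c5) = 3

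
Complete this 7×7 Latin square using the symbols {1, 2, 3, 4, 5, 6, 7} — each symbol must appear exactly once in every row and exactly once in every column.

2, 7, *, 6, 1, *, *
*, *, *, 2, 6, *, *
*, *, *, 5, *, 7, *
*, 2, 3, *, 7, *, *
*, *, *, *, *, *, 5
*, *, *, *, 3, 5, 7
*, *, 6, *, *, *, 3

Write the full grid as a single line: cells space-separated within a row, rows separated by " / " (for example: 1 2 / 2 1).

(r1,c7) = 4
(r2,c7) = 1
(r4,c7) = 6
(r1,c3) = 5
(r1,c6) = 3
(r2,c6) = 4
(r3,c7) = 2
(r4,c6) = 1
(r7,c6) = 2
(r2,c3) = 7
(r3,c5) = 4
(r4,c4) = 4
(r5,c5) = 2
(r5,c6) = 6
(r6,c4) = 1
(r7,c4) = 7
(r7,c5) = 5
(r3,c3) = 1
(r4,c1) = 5
(r5,c3) = 4
(r5,c4) = 3
(r6,c3) = 2
(r2,c1) = 3
(r2,c2) = 5
(r3,c1) = 6
(r3,c2) = 3
(r5,c2) = 1
(r6,c1) = 4
(r6,c2) = 6
(r7,c1) = 1
(r7,c2) = 4
(r5,c1) = 7

2 7 5 6 1 3 4 / 3 5 7 2 6 4 1 / 6 3 1 5 4 7 2 / 5 2 3 4 7 1 6 / 7 1 4 3 2 6 5 / 4 6 2 1 3 5 7 / 1 4 6 7 5 2 3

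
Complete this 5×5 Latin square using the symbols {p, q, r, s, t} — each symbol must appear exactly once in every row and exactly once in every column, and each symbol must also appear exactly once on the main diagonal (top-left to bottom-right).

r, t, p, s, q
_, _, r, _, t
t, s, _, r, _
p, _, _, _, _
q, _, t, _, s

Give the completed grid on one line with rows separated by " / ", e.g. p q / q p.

(r2,c1) = s
(r3,c3) = q
(r3,c5) = p
(r4,c3) = s
(r4,c4) = t
(r4,c5) = r
(r5,c4) = p
(r2,c2) = p
(r2,c4) = q
(r4,c2) = q
(r5,c2) = r

r t p s q / s p r q t / t s q r p / p q s t r / q r t p s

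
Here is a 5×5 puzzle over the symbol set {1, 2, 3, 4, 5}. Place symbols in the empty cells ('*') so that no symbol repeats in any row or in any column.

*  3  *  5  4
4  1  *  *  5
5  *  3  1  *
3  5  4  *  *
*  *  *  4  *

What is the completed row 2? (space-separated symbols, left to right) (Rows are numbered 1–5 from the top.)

row 2 has {1,4,5}; column 3 has {3,4} — only 2 is left for (r2,c3).
row 2 has {1,2,4,5}; column 4 has {1,4,5} — only 3 is left for (r2,c4).

4 1 2 3 5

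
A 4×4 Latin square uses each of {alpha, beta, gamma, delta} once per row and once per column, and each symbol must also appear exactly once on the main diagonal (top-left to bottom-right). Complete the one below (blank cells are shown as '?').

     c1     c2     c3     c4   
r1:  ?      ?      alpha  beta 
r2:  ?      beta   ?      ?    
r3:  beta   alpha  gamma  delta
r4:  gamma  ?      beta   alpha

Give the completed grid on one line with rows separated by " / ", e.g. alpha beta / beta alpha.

delta gamma alpha beta / alpha beta delta gamma / beta alpha gamma delta / gamma delta beta alpha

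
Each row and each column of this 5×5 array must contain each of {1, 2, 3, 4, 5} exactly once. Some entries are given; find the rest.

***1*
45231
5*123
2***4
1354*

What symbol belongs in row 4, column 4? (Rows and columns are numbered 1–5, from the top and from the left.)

5

(r1,c1) = 3
(r1,c3) = 4
(r3,c2) = 4
(r4,c2) = 1
(r4,c3) = 3
(r4,c4) = 5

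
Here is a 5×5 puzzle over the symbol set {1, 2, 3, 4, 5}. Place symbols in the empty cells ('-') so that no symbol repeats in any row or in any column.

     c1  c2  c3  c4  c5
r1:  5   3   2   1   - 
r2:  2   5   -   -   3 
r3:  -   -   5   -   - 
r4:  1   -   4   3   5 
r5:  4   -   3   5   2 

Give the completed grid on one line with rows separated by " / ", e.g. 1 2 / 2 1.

row 1 has {1,2,3,5}; column 5 has {2,3,5} — only 4 is left for (r1,c5).
row 2 has {2,3,5}; column 3 has {2,3,4,5} — only 1 is left for (r2,c3).
row 2 has {1,2,3,5}; column 4 has {1,3,5} — only 4 is left for (r2,c4).
row 3 has {5}; column 1 has {1,2,4,5} — only 3 is left for (r3,c1).
row 3 has {3,5}; column 4 has {1,3,4,5} — only 2 is left for (r3,c4).
row 3 has {2,3,5}; column 5 has {2,3,4,5} — only 1 is left for (r3,c5).
row 4 has {1,3,4,5}; column 2 has {3,5} — only 2 is left for (r4,c2).
row 5 has {2,3,4,5}; column 2 has {2,3,5} — only 1 is left for (r5,c2).
row 3 has {1,2,3,5}; column 2 has {1,2,3,5} — only 4 is left for (r3,c2).

5 3 2 1 4 / 2 5 1 4 3 / 3 4 5 2 1 / 1 2 4 3 5 / 4 1 3 5 2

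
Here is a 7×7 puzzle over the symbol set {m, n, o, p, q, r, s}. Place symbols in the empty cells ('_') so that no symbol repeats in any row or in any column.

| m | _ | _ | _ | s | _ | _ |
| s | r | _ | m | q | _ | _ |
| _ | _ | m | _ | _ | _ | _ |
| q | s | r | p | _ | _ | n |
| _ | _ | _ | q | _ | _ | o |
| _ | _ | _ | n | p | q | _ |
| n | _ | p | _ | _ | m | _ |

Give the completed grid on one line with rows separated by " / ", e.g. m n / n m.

m n q o s p r / s r o m q n p / o p m s n r q / q s r p m o n / p m n q r s o / r o s n p q m / n q p r o m s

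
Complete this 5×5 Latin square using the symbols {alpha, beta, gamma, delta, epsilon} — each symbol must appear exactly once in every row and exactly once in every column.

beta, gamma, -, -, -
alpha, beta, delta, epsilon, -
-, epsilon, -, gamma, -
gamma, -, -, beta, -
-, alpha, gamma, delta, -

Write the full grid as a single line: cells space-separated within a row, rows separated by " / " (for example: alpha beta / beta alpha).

beta gamma epsilon alpha delta / alpha beta delta epsilon gamma / delta epsilon beta gamma alpha / gamma delta alpha beta epsilon / epsilon alpha gamma delta beta

row 1 has {beta,gamma}; column 4 has {beta,gamma,delta,epsilon} — only alpha is left for (r1,c4).
row 2 has {alpha,beta,delta,epsilon}; column 5 is empty so far — only gamma is left for (r2,c5).
row 3 has {gamma,epsilon}; column 1 has {alpha,beta,gamma} — only delta is left for (r3,c1).
row 4 has {beta,gamma}; column 2 has {alpha,beta,gamma,epsilon} — only delta is left for (r4,c2).
row 5 has {alpha,gamma,delta}; column 1 has {alpha,beta,gamma,delta} — only epsilon is left for (r5,c1).
row 5 has {alpha,gamma,delta,epsilon}; column 5 has {gamma} — only beta is left for (r5,c5).
row 1 has {alpha,beta,gamma}; column 3 has {gamma,delta} — only epsilon is left for (r1,c3).
row 1 has {alpha,beta,gamma,epsilon}; column 5 has {beta,gamma} — only delta is left for (r1,c5).
row 3 has {gamma,delta,epsilon}; column 5 has {beta,gamma,delta} — only alpha is left for (r3,c5).
row 4 has {beta,gamma,delta}; column 3 has {gamma,delta,epsilon} — only alpha is left for (r4,c3).
row 4 has {alpha,beta,gamma,delta}; column 5 has {alpha,beta,gamma,delta} — only epsilon is left for (r4,c5).
row 3 has {alpha,gamma,delta,epsilon}; column 3 has {alpha,gamma,delta,epsilon} — only beta is left for (r3,c3).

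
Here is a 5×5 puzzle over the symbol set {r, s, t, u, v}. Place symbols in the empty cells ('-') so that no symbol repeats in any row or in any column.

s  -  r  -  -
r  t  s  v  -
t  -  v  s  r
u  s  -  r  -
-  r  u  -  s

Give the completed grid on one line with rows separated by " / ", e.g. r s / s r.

s v r u t / r t s v u / t u v s r / u s t r v / v r u t s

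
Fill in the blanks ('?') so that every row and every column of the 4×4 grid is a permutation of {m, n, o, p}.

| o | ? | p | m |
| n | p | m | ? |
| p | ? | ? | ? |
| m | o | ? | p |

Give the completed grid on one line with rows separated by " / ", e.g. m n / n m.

o n p m / n p m o / p m o n / m o n p

row 1 has {m,o,p}; column 2 has {o,p} — only n is left for (r1,c2).
row 2 has {m,n,p}; column 4 has {m,p} — only o is left for (r2,c4).
row 3 has {p}; column 2 has {n,o,p} — only m is left for (r3,c2).
row 3 has {m,p}; column 4 has {m,o,p} — only n is left for (r3,c4).
row 4 has {m,o,p}; column 3 has {m,p} — only n is left for (r4,c3).
row 3 has {m,n,p}; column 3 has {m,n,p} — only o is left for (r3,c3).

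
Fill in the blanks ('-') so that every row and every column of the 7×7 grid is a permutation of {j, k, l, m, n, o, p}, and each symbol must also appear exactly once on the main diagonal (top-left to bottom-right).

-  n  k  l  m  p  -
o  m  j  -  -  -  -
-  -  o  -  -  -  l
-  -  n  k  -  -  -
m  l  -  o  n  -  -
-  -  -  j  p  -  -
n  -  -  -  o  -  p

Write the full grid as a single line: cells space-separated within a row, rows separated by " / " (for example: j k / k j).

j n k l m p o / o m j p l n k / p j o n k m l / l p n k j o m / m l p o n k j / k o m j p l n / n k l m o j p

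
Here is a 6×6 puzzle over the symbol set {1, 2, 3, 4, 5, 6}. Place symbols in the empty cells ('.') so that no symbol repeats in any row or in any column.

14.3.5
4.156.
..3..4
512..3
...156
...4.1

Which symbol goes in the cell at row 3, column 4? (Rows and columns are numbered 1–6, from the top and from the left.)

2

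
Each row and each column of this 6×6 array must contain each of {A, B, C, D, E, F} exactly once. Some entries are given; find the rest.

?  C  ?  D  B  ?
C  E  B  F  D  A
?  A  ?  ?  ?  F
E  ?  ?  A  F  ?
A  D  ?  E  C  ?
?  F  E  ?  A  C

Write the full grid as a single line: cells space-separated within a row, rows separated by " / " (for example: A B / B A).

(r1,c1) = F
(r1,c3) = A
(r1,c6) = E
(r3,c5) = E
(r4,c2) = B
(r4,c6) = D
(r5,c3) = F
(r5,c6) = B
(r6,c4) = B
(r3,c4) = C
(r4,c3) = C
(r6,c1) = D
(r3,c1) = B
(r3,c3) = D

F C A D B E / C E B F D A / B A D C E F / E B C A F D / A D F E C B / D F E B A C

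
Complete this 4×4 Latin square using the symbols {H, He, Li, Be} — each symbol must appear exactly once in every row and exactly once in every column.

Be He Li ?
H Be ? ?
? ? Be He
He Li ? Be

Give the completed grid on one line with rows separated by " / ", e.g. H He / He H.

Be He Li H / H Be He Li / Li H Be He / He Li H Be

(r1,c4) = H
(r2,c3) = He
(r2,c4) = Li
(r3,c1) = Li
(r3,c2) = H
(r4,c3) = H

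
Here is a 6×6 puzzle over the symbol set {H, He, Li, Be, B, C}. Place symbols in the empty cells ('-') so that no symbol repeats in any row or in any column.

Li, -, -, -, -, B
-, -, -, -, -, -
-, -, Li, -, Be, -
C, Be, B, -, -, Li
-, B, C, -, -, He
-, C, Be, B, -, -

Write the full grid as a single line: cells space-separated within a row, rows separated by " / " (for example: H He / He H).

(r6,c6): row 6 has {Be,B,C}; column 6 has {He,Li,B}, so it must be H.
(r3,c6): row 3 has {Li,Be}; column 6 has {H,He,Li,B}, so it must be C.
(r6,c1): row 6 has {H,Be,B,C}; column 1 has {Li,C}, so it must be He.
(r6,c5): row 6 has {H,He,Be,B,C}; column 5 has {Be}, so it must be Li.
(r2,c6): row 2 is empty so far; column 6 has {H,He,Li,B,C}, so it must be Be.
(r5,c5): row 5 has {He,B,C}; column 5 has {Li,Be}, so it must be H.
(r4,c5): row 4 has {Li,Be,B,C}; column 5 has {H,Li,Be}, so it must be He.
(r5,c1): row 5 has {H,He,B,C}; column 1 has {He,Li,C}, so it must be Be.
(r5,c4): row 5 has {H,He,Be,B,C}; column 4 has {B}, so it must be Li.
(r1,c5): row 1 has {Li,B}; column 5 has {H,He,Li,Be}, so it must be C.
(r2,c5): row 2 has {Be}; column 5 has {H,He,Li,Be,C}, so it must be B.
(r4,c4): row 4 has {He,Li,Be,B,C}; column 4 has {Li,B}, so it must be H.
(r2,c1): row 2 has {Be,B}; column 1 has {He,Li,Be,C}, so it must be H.
(r2,c3): row 2 has {H,Be,B}; column 3 has {Li,Be,B,C}, so it must be He.
(r2,c4): row 2 has {H,He,Be,B}; column 4 has {H,Li,B}, so it must be C.
(r3,c1): row 3 has {Li,Be,C}; column 1 has {H,He,Li,Be,C}, so it must be B.
(r3,c4): row 3 has {Li,Be,B,C}; column 4 has {H,Li,B,C}, so it must be He.
(r1,c3): row 1 has {Li,B,C}; column 3 has {He,Li,Be,B,C}, so it must be H.
(r1,c4): row 1 has {H,Li,B,C}; column 4 has {H,He,Li,B,C}, so it must be Be.
(r2,c2): row 2 has {H,He,Be,B,C}; column 2 has {Be,B,C}, so it must be Li.
(r3,c2): row 3 has {He,Li,Be,B,C}; column 2 has {Li,Be,B,C}, so it must be H.
(r1,c2): row 1 has {H,Li,Be,B,C}; column 2 has {H,Li,Be,B,C}, so it must be He.

Li He H Be C B / H Li He C B Be / B H Li He Be C / C Be B H He Li / Be B C Li H He / He C Be B Li H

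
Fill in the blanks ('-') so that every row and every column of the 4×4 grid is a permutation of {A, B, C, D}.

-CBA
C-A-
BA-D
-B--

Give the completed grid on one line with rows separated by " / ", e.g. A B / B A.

D C B A / C D A B / B A C D / A B D C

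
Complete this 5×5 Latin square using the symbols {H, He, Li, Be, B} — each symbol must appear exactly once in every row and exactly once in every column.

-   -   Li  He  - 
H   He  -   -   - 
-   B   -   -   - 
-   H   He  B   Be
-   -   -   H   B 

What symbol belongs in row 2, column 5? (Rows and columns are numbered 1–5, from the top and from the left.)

Li

(r1,c2): row 1 has {He,Li}; column 2 has {H,He,B}, so it must be Be.
(r1,c5): row 1 has {He,Li,Be}; column 5 has {Be,B}, so it must be H.
(r2,c5): row 2 has {H,He}; column 5 has {H,Be,B}, so it must be Li.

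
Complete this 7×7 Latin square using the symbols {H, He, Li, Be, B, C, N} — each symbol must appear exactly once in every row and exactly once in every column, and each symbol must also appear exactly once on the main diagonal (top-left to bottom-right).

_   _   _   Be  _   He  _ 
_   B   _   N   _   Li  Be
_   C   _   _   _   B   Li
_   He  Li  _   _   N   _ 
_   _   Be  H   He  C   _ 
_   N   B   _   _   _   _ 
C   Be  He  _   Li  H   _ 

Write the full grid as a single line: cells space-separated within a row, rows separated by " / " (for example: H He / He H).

At row 3, column 4: row 3 has {Li,B,C}; column 4 has {H,Be,N}; that leaves He.
At row 4, column 4: row 4 has {He,Li,N}; column 4 has {H,He,Be,N}; the diagonal has {He,B}; that leaves C.
At row 5, column 2: row 5 has {H,He,Be,C}; column 2 has {He,Be,B,C,N}; that leaves Li.
At row 6, column 4: row 6 has {B,N}; column 4 has {H,He,Be,C,N}; that leaves Li.
At row 6, column 6: row 6 has {Li,B,N}; column 6 has {H,He,Li,B,C,N}; the diagonal has {He,B,C}; that leaves Be.
At row 7, column 4: row 7 has {H,He,Li,Be,C}; column 4 has {H,He,Li,Be,C,N}; that leaves B.
At row 7, column 7: row 7 has {H,He,Li,Be,B,C}; column 7 has {Li,Be}; the diagonal has {He,Be,B,C}; that leaves N.
At row 1, column 2: row 1 has {He,Be}; column 2 has {He,Li,Be,B,C,N}; that leaves H.
At row 3, column 3: row 3 has {He,Li,B,C}; column 3 has {He,Li,Be,B}; the diagonal has {He,Be,B,C,N}; that leaves H.
At row 5, column 7: row 5 has {H,He,Li,Be,C}; column 7 has {Li,Be,N}; that leaves B.
At row 1, column 1: row 1 has {H,He,Be}; column 1 has {C}; the diagonal has {H,He,Be,B,C,N}; that leaves Li.
At row 1, column 7: row 1 has {H,He,Li,Be}; column 7 has {Li,Be,B,N}; that leaves C.
At row 2, column 3: row 2 has {Li,Be,B,N}; column 3 has {H,He,Li,Be,B}; that leaves C.
At row 2, column 5: row 2 has {Li,Be,B,C,N}; column 5 has {He,Li}; that leaves H.
At row 4, column 7: row 4 has {He,Li,C,N}; column 7 has {Li,Be,B,C,N}; that leaves H.
At row 5, column 1: row 5 has {H,He,Li,Be,B,C}; column 1 has {Li,C}; that leaves N.
At row 6, column 5: row 6 has {Li,Be,B,N}; column 5 has {H,He,Li}; that leaves C.
At row 6, column 7: row 6 has {Li,Be,B,C,N}; column 7 has {H,Li,Be,B,C,N}; that leaves He.
At row 1, column 3: row 1 has {H,He,Li,Be,C}; column 3 has {H,He,Li,Be,B,C}; that leaves N.
At row 1, column 5: row 1 has {H,He,Li,Be,C,N}; column 5 has {H,He,Li,C}; that leaves B.
At row 2, column 1: row 2 has {H,Li,Be,B,C,N}; column 1 has {Li,C,N}; that leaves He.
At row 3, column 1: row 3 has {H,He,Li,B,C}; column 1 has {He,Li,C,N}; that leaves Be.
At row 3, column 5: row 3 has {H,He,Li,Be,B,C}; column 5 has {H,He,Li,B,C}; that leaves N.
At row 4, column 1: row 4 has {H,He,Li,C,N}; column 1 has {He,Li,Be,C,N}; that leaves B.
At row 4, column 5: row 4 has {H,He,Li,B,C,N}; column 5 has {H,He,Li,B,C,N}; that leaves Be.
At row 6, column 1: row 6 has {He,Li,Be,B,C,N}; column 1 has {He,Li,Be,B,C,N}; that leaves H.

Li H N Be B He C / He B C N H Li Be / Be C H He N B Li / B He Li C Be N H / N Li Be H He C B / H N B Li C Be He / C Be He B Li H N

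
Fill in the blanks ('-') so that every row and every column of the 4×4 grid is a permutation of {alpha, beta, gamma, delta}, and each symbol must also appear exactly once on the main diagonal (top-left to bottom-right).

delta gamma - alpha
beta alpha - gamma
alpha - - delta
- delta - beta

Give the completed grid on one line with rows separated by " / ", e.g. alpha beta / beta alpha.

(r1,c3) = beta
(r2,c3) = delta
(r3,c2) = beta
(r3,c3) = gamma
(r4,c1) = gamma
(r4,c3) = alpha

delta gamma beta alpha / beta alpha delta gamma / alpha beta gamma delta / gamma delta alpha beta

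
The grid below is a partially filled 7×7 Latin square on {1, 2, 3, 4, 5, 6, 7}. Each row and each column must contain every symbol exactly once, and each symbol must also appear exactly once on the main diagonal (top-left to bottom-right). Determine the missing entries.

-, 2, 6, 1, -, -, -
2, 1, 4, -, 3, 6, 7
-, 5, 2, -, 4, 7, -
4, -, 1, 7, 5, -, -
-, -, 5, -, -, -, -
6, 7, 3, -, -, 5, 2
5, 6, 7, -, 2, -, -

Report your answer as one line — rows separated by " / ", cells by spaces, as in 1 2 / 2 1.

3 2 6 1 7 4 5 / 2 1 4 5 3 6 7 / 1 5 2 6 4 7 3 / 4 3 1 7 5 2 6 / 7 4 5 2 6 3 1 / 6 7 3 4 1 5 2 / 5 6 7 3 2 1 4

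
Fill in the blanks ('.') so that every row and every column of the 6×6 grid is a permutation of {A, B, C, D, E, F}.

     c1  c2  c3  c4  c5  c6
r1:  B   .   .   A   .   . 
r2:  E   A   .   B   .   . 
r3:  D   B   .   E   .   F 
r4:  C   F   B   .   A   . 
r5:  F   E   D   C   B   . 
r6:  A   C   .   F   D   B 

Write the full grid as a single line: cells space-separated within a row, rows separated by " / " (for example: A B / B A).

B D F A E C / E A C B F D / D B A E C F / C F B D A E / F E D C B A / A C E F D B

Cell (r1,c2): row 1 has {A,B}; column 2 has {A,B,C,E,F} → D.
Cell (r3,c5): row 3 has {B,D,E,F}; column 5 has {A,B,D} → C.
Cell (r4,c4): row 4 has {A,B,C,F}; column 4 has {A,B,C,E,F} → D.
Cell (r4,c6): row 4 has {A,B,C,D,F}; column 6 has {B,F} → E.
Cell (r5,c6): row 5 has {B,C,D,E,F}; column 6 has {B,E,F} → A.
Cell (r6,c3): row 6 has {A,B,C,D,F}; column 3 has {B,D} → E.
Cell (r1,c6): row 1 has {A,B,D}; column 6 has {A,B,E,F} → C.
Cell (r2,c5): row 2 has {A,B,E}; column 5 has {A,B,C,D} → F.
Cell (r2,c6): row 2 has {A,B,E,F}; column 6 has {A,B,C,E,F} → D.
Cell (r3,c3): row 3 has {B,C,D,E,F}; column 3 has {B,D,E} → A.
Cell (r1,c3): row 1 has {A,B,C,D}; column 3 has {A,B,D,E} → F.
Cell (r1,c5): row 1 has {A,B,C,D,F}; column 5 has {A,B,C,D,F} → E.
Cell (r2,c3): row 2 has {A,B,D,E,F}; column 3 has {A,B,D,E,F} → C.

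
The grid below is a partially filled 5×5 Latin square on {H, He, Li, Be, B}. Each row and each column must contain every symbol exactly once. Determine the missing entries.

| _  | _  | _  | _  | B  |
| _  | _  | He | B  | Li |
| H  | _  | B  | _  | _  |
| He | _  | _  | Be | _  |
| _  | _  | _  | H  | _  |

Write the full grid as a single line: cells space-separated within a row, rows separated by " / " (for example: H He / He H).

At row 2, column 1: row 2 has {He,Li,B}; column 1 has {H,He}; that leaves Be.
At row 2, column 2: row 2 has {He,Li,Be,B}; column 2 is empty so far; that leaves H.
At row 4, column 5: row 4 has {He,Be}; column 5 has {Li,B}; that leaves H.
At row 1, column 1: row 1 has {B}; column 1 has {H,He,Be}; that leaves Li.
At row 1, column 4: row 1 has {Li,B}; column 4 has {H,Be,B}; that leaves He.
At row 3, column 4: row 3 has {H,B}; column 4 has {H,He,Be,B}; that leaves Li.
At row 4, column 3: row 4 has {H,He,Be}; column 3 has {He,B}; that leaves Li.
At row 5, column 1: row 5 has {H}; column 1 has {H,He,Li,Be}; that leaves B.
At row 5, column 3: row 5 has {H,B}; column 3 has {He,Li,B}; that leaves Be.
At row 5, column 5: row 5 has {H,Be,B}; column 5 has {H,Li,B}; that leaves He.
At row 1, column 2: row 1 has {He,Li,B}; column 2 has {H}; that leaves Be.
At row 1, column 3: row 1 has {He,Li,Be,B}; column 3 has {He,Li,Be,B}; that leaves H.
At row 3, column 2: row 3 has {H,Li,B}; column 2 has {H,Be}; that leaves He.
At row 3, column 5: row 3 has {H,He,Li,B}; column 5 has {H,He,Li,B}; that leaves Be.
At row 4, column 2: row 4 has {H,He,Li,Be}; column 2 has {H,He,Be}; that leaves B.
At row 5, column 2: row 5 has {H,He,Be,B}; column 2 has {H,He,Be,B}; that leaves Li.

Li Be H He B / Be H He B Li / H He B Li Be / He B Li Be H / B Li Be H He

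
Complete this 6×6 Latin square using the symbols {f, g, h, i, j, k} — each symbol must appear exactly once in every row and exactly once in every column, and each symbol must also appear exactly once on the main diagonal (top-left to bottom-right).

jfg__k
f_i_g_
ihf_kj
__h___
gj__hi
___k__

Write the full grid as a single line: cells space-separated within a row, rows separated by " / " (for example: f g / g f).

j f g h i k / f k i j g h / i h f g k j / k g h i j f / g j k f h i / h i j k f g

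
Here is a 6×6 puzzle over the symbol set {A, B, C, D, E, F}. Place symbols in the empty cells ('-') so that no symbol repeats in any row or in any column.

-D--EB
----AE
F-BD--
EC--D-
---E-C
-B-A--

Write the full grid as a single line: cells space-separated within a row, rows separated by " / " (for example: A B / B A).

A D C F E B / B F D C A E / F E B D C A / E C A B D F / D A F E B C / C B E A F D

Cell (r2,c2): row 2 has {A,E}; column 2 has {B,C,D} → F.
Cell (r3,c5): row 3 has {B,D,F}; column 5 has {A,D,E} → C.
Cell (r3,c6): row 3 has {B,C,D,F}; column 6 has {B,C,E} → A.
Cell (r4,c6): row 4 has {C,D,E}; column 6 has {A,B,C,E} → F.
Cell (r5,c2): row 5 has {C,E}; column 2 has {B,C,D,F} → A.
Cell (r6,c5): row 6 has {A,B}; column 5 has {A,C,D,E} → F.
Cell (r6,c6): row 6 has {A,B,F}; column 6 has {A,B,C,E,F} → D.
Cell (r3,c2): row 3 has {A,B,C,D,F}; column 2 has {A,B,C,D,F} → E.
Cell (r4,c3): row 4 has {C,D,E,F}; column 3 has {B} → A.
Cell (r4,c4): row 4 has {A,C,D,E,F}; column 4 has {A,D,E} → B.
Cell (r5,c5): row 5 has {A,C,E}; column 5 has {A,C,D,E,F} → B.
Cell (r6,c1): row 6 has {A,B,D,F}; column 1 has {E,F} → C.
Cell (r6,c3): row 6 has {A,B,C,D,F}; column 3 has {A,B} → E.
Cell (r1,c1): row 1 has {B,D,E}; column 1 has {C,E,F} → A.
Cell (r2,c4): row 2 has {A,E,F}; column 4 has {A,B,D,E} → C.
Cell (r5,c1): row 5 has {A,B,C,E}; column 1 has {A,C,E,F} → D.
Cell (r5,c3): row 5 has {A,B,C,D,E}; column 3 has {A,B,E} → F.
Cell (r1,c3): row 1 has {A,B,D,E}; column 3 has {A,B,E,F} → C.
Cell (r1,c4): row 1 has {A,B,C,D,E}; column 4 has {A,B,C,D,E} → F.
Cell (r2,c1): row 2 has {A,C,E,F}; column 1 has {A,C,D,E,F} → B.
Cell (r2,c3): row 2 has {A,B,C,E,F}; column 3 has {A,B,C,E,F} → D.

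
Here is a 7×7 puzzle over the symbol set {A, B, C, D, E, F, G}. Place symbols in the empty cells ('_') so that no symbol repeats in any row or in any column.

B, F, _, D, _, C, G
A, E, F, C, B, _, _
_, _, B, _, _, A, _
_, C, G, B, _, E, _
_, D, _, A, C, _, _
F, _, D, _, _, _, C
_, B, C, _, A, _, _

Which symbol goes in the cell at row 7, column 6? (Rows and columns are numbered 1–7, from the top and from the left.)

row 1 has {B,C,D,F,G}; column 5 has {A,B,C} — only E is left for (r1,c5).
row 2 has {A,B,C,E,F}; column 7 has {C,G} — only D is left for (r2,c7).
row 3 has {A,B}; column 2 has {B,C,D,E,F} — only G is left for (r3,c2).
row 4 has {B,C,E,G}; column 1 has {A,B,F} — only D is left for (r4,c1).
row 4 has {B,C,D,E,G}; column 5 has {A,B,C,E} — only F is left for (r4,c5).
row 4 has {B,C,D,E,F,G}; column 7 has {C,D,G} — only A is left for (r4,c7).
row 5 has {A,C,D}; column 3 has {B,C,D,F,G} — only E is left for (r5,c3).
row 6 has {C,D,F}; column 2 has {B,C,D,E,F,G} — only A is left for (r6,c2).
row 6 has {A,C,D,F}; column 5 has {A,B,C,E,F} — only G is left for (r6,c5).
row 6 has {A,C,D,F,G}; column 6 has {A,C,E} — only B is left for (r6,c6).
row 1 has {B,C,D,E,F,G}; column 3 has {B,C,D,E,F,G} — only A is left for (r1,c3).
row 2 has {A,B,C,D,E,F}; column 6 has {A,B,C,E} — only G is left for (r2,c6).
row 3 has {A,B,G}; column 5 has {A,B,C,E,F,G} — only D is left for (r3,c5).
row 5 has {A,C,D,E}; column 1 has {A,B,D,F} — only G is left for (r5,c1).
row 5 has {A,C,D,E,G}; column 6 has {A,B,C,E,G} — only F is left for (r5,c6).
row 5 has {A,C,D,E,F,G}; column 7 has {A,C,D,G} — only B is left for (r5,c7).
row 6 has {A,B,C,D,F,G}; column 4 has {A,B,C,D} — only E is left for (r6,c4).
row 7 has {A,B,C}; column 1 has {A,B,D,F,G} — only E is left for (r7,c1).
row 7 has {A,B,C,E}; column 6 has {A,B,C,E,F,G} — only D is left for (r7,c6).

D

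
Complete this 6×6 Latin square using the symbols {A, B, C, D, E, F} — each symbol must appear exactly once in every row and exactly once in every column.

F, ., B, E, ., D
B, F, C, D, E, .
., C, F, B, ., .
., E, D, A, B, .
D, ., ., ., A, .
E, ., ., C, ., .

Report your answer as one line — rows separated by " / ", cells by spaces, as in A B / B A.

Cell (r1,c2): row 1 has {B,D,E,F}; column 2 has {C,E,F} → A.
Cell (r1,c5): row 1 has {A,B,D,E,F}; column 5 has {A,B,E} → C.
Cell (r2,c6): row 2 has {B,C,D,E,F}; column 6 has {D} → A.
Cell (r3,c1): row 3 has {B,C,F}; column 1 has {B,D,E,F} → A.
Cell (r3,c5): row 3 has {A,B,C,F}; column 5 has {A,B,C,E} → D.
Cell (r3,c6): row 3 has {A,B,C,D,F}; column 6 has {A,D} → E.
Cell (r4,c1): row 4 has {A,B,D,E}; column 1 has {A,B,D,E,F} → C.
Cell (r4,c6): row 4 has {A,B,C,D,E}; column 6 has {A,D,E} → F.
Cell (r5,c2): row 5 has {A,D}; column 2 has {A,C,E,F} → B.
Cell (r5,c3): row 5 has {A,B,D}; column 3 has {B,C,D,F} → E.
Cell (r5,c4): row 5 has {A,B,D,E}; column 4 has {A,B,C,D,E} → F.
Cell (r5,c6): row 5 has {A,B,D,E,F}; column 6 has {A,D,E,F} → C.
Cell (r6,c2): row 6 has {C,E}; column 2 has {A,B,C,E,F} → D.
Cell (r6,c3): row 6 has {C,D,E}; column 3 has {B,C,D,E,F} → A.
Cell (r6,c5): row 6 has {A,C,D,E}; column 5 has {A,B,C,D,E} → F.
Cell (r6,c6): row 6 has {A,C,D,E,F}; column 6 has {A,C,D,E,F} → B.

F A B E C D / B F C D E A / A C F B D E / C E D A B F / D B E F A C / E D A C F B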